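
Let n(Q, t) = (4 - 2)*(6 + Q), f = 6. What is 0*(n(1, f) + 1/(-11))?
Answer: 0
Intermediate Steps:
n(Q, t) = 12 + 2*Q (n(Q, t) = 2*(6 + Q) = 12 + 2*Q)
0*(n(1, f) + 1/(-11)) = 0*((12 + 2*1) + 1/(-11)) = 0*((12 + 2) - 1/11) = 0*(14 - 1/11) = 0*(153/11) = 0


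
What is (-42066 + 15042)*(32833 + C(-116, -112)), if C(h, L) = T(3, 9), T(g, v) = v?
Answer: -887522208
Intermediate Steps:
C(h, L) = 9
(-42066 + 15042)*(32833 + C(-116, -112)) = (-42066 + 15042)*(32833 + 9) = -27024*32842 = -887522208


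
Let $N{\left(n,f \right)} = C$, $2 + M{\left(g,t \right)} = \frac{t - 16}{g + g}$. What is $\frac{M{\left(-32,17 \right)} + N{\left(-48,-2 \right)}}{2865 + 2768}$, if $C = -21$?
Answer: $- \frac{1473}{360512} \approx -0.0040859$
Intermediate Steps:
$M{\left(g,t \right)} = -2 + \frac{-16 + t}{2 g}$ ($M{\left(g,t \right)} = -2 + \frac{t - 16}{g + g} = -2 + \frac{-16 + t}{2 g}$)
$N{\left(n,f \right)} = -21$
$\frac{M{\left(-32,17 \right)} + N{\left(-48,-2 \right)}}{2865 + 2768} = \frac{\frac{-16 + 17 - -128}{2 \left(-32\right)} - 21}{2865 + 2768} = \frac{\frac{1}{2} \left(- \frac{1}{32}\right) \left(-16 + 17 + 128\right) - 21}{5633} = \left(\frac{1}{2} \left(- \frac{1}{32}\right) 129 - 21\right) \frac{1}{5633} = \left(- \frac{129}{64} - 21\right) \frac{1}{5633} = \left(- \frac{1473}{64}\right) \frac{1}{5633} = - \frac{1473}{360512}$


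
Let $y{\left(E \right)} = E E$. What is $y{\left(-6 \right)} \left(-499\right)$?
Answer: $-17964$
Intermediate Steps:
$y{\left(E \right)} = E^{2}$
$y{\left(-6 \right)} \left(-499\right) = \left(-6\right)^{2} \left(-499\right) = 36 \left(-499\right) = -17964$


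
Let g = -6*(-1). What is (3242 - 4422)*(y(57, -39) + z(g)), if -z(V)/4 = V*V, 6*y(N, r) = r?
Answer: 177590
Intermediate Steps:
g = 6
y(N, r) = r/6
z(V) = -4*V**2 (z(V) = -4*V*V = -4*V**2)
(3242 - 4422)*(y(57, -39) + z(g)) = (3242 - 4422)*((1/6)*(-39) - 4*6**2) = -1180*(-13/2 - 4*36) = -1180*(-13/2 - 144) = -1180*(-301/2) = 177590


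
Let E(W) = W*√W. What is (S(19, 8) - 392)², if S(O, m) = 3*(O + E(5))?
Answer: 113350 - 10050*√5 ≈ 90878.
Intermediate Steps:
E(W) = W^(3/2)
S(O, m) = 3*O + 15*√5 (S(O, m) = 3*(O + 5^(3/2)) = 3*(O + 5*√5) = 3*O + 15*√5)
(S(19, 8) - 392)² = ((3*19 + 15*√5) - 392)² = ((57 + 15*√5) - 392)² = (-335 + 15*√5)²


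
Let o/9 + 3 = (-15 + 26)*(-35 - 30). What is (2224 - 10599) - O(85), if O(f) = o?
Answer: -1913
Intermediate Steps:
o = -6462 (o = -27 + 9*((-15 + 26)*(-35 - 30)) = -27 + 9*(11*(-65)) = -27 + 9*(-715) = -27 - 6435 = -6462)
O(f) = -6462
(2224 - 10599) - O(85) = (2224 - 10599) - 1*(-6462) = -8375 + 6462 = -1913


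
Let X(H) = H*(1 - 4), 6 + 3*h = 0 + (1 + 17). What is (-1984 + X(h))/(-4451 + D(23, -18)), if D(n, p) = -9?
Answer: 499/1115 ≈ 0.44753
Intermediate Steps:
h = 4 (h = -2 + (0 + (1 + 17))/3 = -2 + (0 + 18)/3 = -2 + (⅓)*18 = -2 + 6 = 4)
X(H) = -3*H (X(H) = H*(-3) = -3*H)
(-1984 + X(h))/(-4451 + D(23, -18)) = (-1984 - 3*4)/(-4451 - 9) = (-1984 - 12)/(-4460) = -1996*(-1/4460) = 499/1115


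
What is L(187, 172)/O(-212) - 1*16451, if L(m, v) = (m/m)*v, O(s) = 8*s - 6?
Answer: -13999887/851 ≈ -16451.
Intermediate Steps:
O(s) = -6 + 8*s
L(m, v) = v (L(m, v) = 1*v = v)
L(187, 172)/O(-212) - 1*16451 = 172/(-6 + 8*(-212)) - 1*16451 = 172/(-6 - 1696) - 16451 = 172/(-1702) - 16451 = 172*(-1/1702) - 16451 = -86/851 - 16451 = -13999887/851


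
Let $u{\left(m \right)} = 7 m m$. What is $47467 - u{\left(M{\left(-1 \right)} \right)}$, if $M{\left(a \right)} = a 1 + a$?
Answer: $47439$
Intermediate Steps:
$M{\left(a \right)} = 2 a$ ($M{\left(a \right)} = a + a = 2 a$)
$u{\left(m \right)} = 7 m^{2}$
$47467 - u{\left(M{\left(-1 \right)} \right)} = 47467 - 7 \left(2 \left(-1\right)\right)^{2} = 47467 - 7 \left(-2\right)^{2} = 47467 - 7 \cdot 4 = 47467 - 28 = 47439$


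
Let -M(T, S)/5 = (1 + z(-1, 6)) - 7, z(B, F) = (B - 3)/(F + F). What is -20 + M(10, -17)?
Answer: 35/3 ≈ 11.667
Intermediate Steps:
z(B, F) = (-3 + B)/(2*F) (z(B, F) = (-3 + B)/((2*F)) = (-3 + B)*(1/(2*F)) = (-3 + B)/(2*F))
M(T, S) = 95/3 (M(T, S) = -5*((1 + (1/2)*(-3 - 1)/6) - 7) = -5*((1 + (1/2)*(1/6)*(-4)) - 7) = -5*((1 - 1/3) - 7) = -5*(2/3 - 7) = -5*(-19/3) = 95/3)
-20 + M(10, -17) = -20 + 95/3 = 35/3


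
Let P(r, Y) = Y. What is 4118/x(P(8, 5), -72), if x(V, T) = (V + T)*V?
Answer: -4118/335 ≈ -12.293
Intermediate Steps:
x(V, T) = V*(T + V) (x(V, T) = (T + V)*V = V*(T + V))
4118/x(P(8, 5), -72) = 4118/((5*(-72 + 5))) = 4118/((5*(-67))) = 4118/(-335) = 4118*(-1/335) = -4118/335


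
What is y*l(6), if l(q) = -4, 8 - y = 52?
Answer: 176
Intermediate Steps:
y = -44 (y = 8 - 1*52 = 8 - 52 = -44)
y*l(6) = -44*(-4) = 176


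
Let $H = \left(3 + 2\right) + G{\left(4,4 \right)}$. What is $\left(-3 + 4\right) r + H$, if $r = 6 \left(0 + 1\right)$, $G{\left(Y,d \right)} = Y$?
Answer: $15$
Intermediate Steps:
$r = 6$ ($r = 6 \cdot 1 = 6$)
$H = 9$ ($H = \left(3 + 2\right) + 4 = 5 + 4 = 9$)
$\left(-3 + 4\right) r + H = \left(-3 + 4\right) 6 + 9 = 1 \cdot 6 + 9 = 6 + 9 = 15$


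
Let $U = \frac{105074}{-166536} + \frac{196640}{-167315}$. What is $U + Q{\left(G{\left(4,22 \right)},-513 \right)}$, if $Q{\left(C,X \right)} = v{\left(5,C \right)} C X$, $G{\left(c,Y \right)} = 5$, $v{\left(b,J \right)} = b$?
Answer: $- \frac{35740575411835}{2786397084} \approx -12827.0$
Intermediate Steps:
$U = - \frac{5032809535}{2786397084}$ ($U = 105074 \left(- \frac{1}{166536}\right) + 196640 \left(- \frac{1}{167315}\right) = - \frac{52537}{83268} - \frac{39328}{33463} = - \frac{5032809535}{2786397084} \approx -1.8062$)
$Q{\left(C,X \right)} = 5 C X$
$U + Q{\left(G{\left(4,22 \right)},-513 \right)} = - \frac{5032809535}{2786397084} + 5 \cdot 5 \left(-513\right) = - \frac{5032809535}{2786397084} - 12825 = - \frac{35740575411835}{2786397084}$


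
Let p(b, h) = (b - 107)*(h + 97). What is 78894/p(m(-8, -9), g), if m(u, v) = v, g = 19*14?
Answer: -13149/7018 ≈ -1.8736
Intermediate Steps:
g = 266
p(b, h) = (-107 + b)*(97 + h)
78894/p(m(-8, -9), g) = 78894/(-10379 - 107*266 + 97*(-9) - 9*266) = 78894/(-10379 - 28462 - 873 - 2394) = 78894/(-42108) = 78894*(-1/42108) = -13149/7018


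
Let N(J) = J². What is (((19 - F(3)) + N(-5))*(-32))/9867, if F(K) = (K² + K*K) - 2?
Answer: -896/9867 ≈ -0.090808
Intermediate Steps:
F(K) = -2 + 2*K² (F(K) = (K² + K²) - 2 = 2*K² - 2 = -2 + 2*K²)
(((19 - F(3)) + N(-5))*(-32))/9867 = (((19 - (-2 + 2*3²)) + (-5)²)*(-32))/9867 = (((19 - (-2 + 2*9)) + 25)*(-32))*(1/9867) = (((19 - (-2 + 18)) + 25)*(-32))*(1/9867) = (((19 - 1*16) + 25)*(-32))*(1/9867) = (((19 - 16) + 25)*(-32))*(1/9867) = ((3 + 25)*(-32))*(1/9867) = (28*(-32))*(1/9867) = -896*1/9867 = -896/9867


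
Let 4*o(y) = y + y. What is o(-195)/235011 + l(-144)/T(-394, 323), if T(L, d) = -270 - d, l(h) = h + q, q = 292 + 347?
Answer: -77592175/92907682 ≈ -0.83515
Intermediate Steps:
o(y) = y/2 (o(y) = (y + y)/4 = (2*y)/4 = y/2)
q = 639
l(h) = 639 + h (l(h) = h + 639 = 639 + h)
o(-195)/235011 + l(-144)/T(-394, 323) = ((1/2)*(-195))/235011 + (639 - 144)/(-270 - 1*323) = -195/2*1/235011 + 495/(-270 - 323) = -65/156674 + 495/(-593) = -65/156674 + 495*(-1/593) = -65/156674 - 495/593 = -77592175/92907682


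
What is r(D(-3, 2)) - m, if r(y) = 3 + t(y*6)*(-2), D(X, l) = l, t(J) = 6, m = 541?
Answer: -550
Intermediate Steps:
r(y) = -9 (r(y) = 3 + 6*(-2) = 3 - 12 = -9)
r(D(-3, 2)) - m = -9 - 1*541 = -9 - 541 = -550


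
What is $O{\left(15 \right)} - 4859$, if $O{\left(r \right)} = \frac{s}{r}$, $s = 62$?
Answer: $- \frac{72823}{15} \approx -4854.9$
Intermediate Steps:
$O{\left(r \right)} = \frac{62}{r}$
$O{\left(15 \right)} - 4859 = \frac{62}{15} - 4859 = - \frac{72823}{15}$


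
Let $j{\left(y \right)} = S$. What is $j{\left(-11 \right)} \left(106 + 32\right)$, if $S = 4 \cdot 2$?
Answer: $1104$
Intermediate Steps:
$S = 8$
$j{\left(y \right)} = 8$
$j{\left(-11 \right)} \left(106 + 32\right) = 8 \left(106 + 32\right) = 8 \cdot 138 = 1104$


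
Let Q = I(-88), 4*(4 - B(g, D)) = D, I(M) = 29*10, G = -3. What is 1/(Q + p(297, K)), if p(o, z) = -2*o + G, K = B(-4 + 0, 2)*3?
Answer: -1/307 ≈ -0.0032573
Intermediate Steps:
I(M) = 290
B(g, D) = 4 - D/4
K = 21/2 (K = (4 - 1/4*2)*3 = (4 - 1/2)*3 = (7/2)*3 = 21/2 ≈ 10.500)
Q = 290
p(o, z) = -3 - 2*o (p(o, z) = -2*o - 3 = -3 - 2*o)
1/(Q + p(297, K)) = 1/(290 + (-3 - 2*297)) = 1/(290 + (-3 - 594)) = 1/(290 - 597) = 1/(-307) = -1/307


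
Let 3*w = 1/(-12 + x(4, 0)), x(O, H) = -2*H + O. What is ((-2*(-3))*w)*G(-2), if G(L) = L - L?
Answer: 0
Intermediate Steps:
G(L) = 0
x(O, H) = O - 2*H
w = -1/24 (w = 1/(3*(-12 + (4 - 2*0))) = 1/(3*(-12 + (4 + 0))) = 1/(3*(-12 + 4)) = (⅓)/(-8) = (⅓)*(-⅛) = -1/24 ≈ -0.041667)
((-2*(-3))*w)*G(-2) = (-2*(-3)*(-1/24))*0 = (6*(-1/24))*0 = -¼*0 = 0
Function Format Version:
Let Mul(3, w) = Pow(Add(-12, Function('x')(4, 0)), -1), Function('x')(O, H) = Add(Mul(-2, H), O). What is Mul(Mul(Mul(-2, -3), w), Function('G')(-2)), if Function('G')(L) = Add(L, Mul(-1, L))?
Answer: 0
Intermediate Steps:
Function('G')(L) = 0
Function('x')(O, H) = Add(O, Mul(-2, H))
w = Rational(-1, 24) (w = Mul(Rational(1, 3), Pow(Add(-12, Add(4, Mul(-2, 0))), -1)) = Mul(Rational(1, 3), Pow(Add(-12, Add(4, 0)), -1)) = Mul(Rational(1, 3), Pow(Add(-12, 4), -1)) = Mul(Rational(1, 3), Pow(-8, -1)) = Mul(Rational(1, 3), Rational(-1, 8)) = Rational(-1, 24) ≈ -0.041667)
Mul(Mul(Mul(-2, -3), w), Function('G')(-2)) = Mul(Mul(Mul(-2, -3), Rational(-1, 24)), 0) = Mul(Mul(6, Rational(-1, 24)), 0) = Mul(Rational(-1, 4), 0) = 0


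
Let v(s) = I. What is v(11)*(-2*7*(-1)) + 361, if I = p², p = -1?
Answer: 375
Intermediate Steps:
I = 1 (I = (-1)² = 1)
v(s) = 1
v(11)*(-2*7*(-1)) + 361 = 1*(-2*7*(-1)) + 361 = 1*(-14*(-1)) + 361 = 1*14 + 361 = 14 + 361 = 375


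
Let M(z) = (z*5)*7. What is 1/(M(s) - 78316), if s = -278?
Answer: -1/88046 ≈ -1.1358e-5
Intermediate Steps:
M(z) = 35*z (M(z) = (5*z)*7 = 35*z)
1/(M(s) - 78316) = 1/(35*(-278) - 78316) = 1/(-9730 - 78316) = 1/(-88046) = -1/88046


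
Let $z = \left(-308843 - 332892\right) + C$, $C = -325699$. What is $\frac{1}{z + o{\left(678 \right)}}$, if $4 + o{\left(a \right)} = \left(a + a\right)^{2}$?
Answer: $\frac{1}{871298} \approx 1.1477 \cdot 10^{-6}$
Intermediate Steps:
$z = -967434$ ($z = \left(-308843 - 332892\right) - 325699 = -641735 - 325699 = -967434$)
$o{\left(a \right)} = -4 + 4 a^{2}$ ($o{\left(a \right)} = -4 + \left(a + a\right)^{2} = -4 + \left(2 a\right)^{2} = -4 + 4 a^{2}$)
$\frac{1}{z + o{\left(678 \right)}} = \frac{1}{-967434 - \left(4 - 4 \cdot 678^{2}\right)} = \frac{1}{-967434 + \left(-4 + 4 \cdot 459684\right)} = \frac{1}{-967434 + \left(-4 + 1838736\right)} = \frac{1}{-967434 + 1838732} = \frac{1}{871298}$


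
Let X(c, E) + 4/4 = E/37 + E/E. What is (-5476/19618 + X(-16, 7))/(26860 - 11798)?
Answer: -32643/5466496846 ≈ -5.9715e-6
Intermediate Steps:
X(c, E) = E/37 (X(c, E) = -1 + (E/37 + E/E) = -1 + (E*(1/37) + 1) = -1 + (E/37 + 1) = -1 + (1 + E/37) = E/37)
(-5476/19618 + X(-16, 7))/(26860 - 11798) = (-5476/19618 + (1/37)*7)/(26860 - 11798) = (-5476*1/19618 + 7/37)/15062 = (-2738/9809 + 7/37)*(1/15062) = -32643/362933*1/15062 = -32643/5466496846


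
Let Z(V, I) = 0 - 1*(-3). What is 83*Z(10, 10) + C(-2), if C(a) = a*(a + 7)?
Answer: 239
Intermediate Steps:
Z(V, I) = 3 (Z(V, I) = 0 + 3 = 3)
C(a) = a*(7 + a)
83*Z(10, 10) + C(-2) = 83*3 - 2*(7 - 2) = 249 - 2*5 = 249 - 10 = 239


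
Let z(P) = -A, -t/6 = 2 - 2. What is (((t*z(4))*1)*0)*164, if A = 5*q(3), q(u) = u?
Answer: 0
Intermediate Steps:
t = 0 (t = -6*(2 - 2) = -6*0 = 0)
A = 15 (A = 5*3 = 15)
z(P) = -15 (z(P) = -1*15 = -15)
(((t*z(4))*1)*0)*164 = (((0*(-15))*1)*0)*164 = ((0*1)*0)*164 = (0*0)*164 = 0*164 = 0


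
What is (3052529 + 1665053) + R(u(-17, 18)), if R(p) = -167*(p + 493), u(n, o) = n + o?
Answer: 4635084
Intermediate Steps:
R(p) = -82331 - 167*p (R(p) = -167*(493 + p) = -82331 - 167*p)
(3052529 + 1665053) + R(u(-17, 18)) = (3052529 + 1665053) + (-82331 - 167*(-17 + 18)) = 4717582 + (-82331 - 167*1) = 4717582 + (-82331 - 167) = 4717582 - 82498 = 4635084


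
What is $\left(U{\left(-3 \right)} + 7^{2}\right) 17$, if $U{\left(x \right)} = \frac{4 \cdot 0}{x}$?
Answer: $833$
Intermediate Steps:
$U{\left(x \right)} = 0$ ($U{\left(x \right)} = \frac{0}{x} = 0$)
$\left(U{\left(-3 \right)} + 7^{2}\right) 17 = \left(0 + 7^{2}\right) 17 = \left(0 + 49\right) 17 = 49 \cdot 17 = 833$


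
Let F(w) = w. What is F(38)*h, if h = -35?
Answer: -1330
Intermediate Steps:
F(38)*h = 38*(-35) = -1330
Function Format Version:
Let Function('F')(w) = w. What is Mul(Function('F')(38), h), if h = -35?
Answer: -1330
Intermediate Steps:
Mul(Function('F')(38), h) = Mul(38, -35) = -1330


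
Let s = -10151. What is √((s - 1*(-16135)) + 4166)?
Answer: 5*√406 ≈ 100.75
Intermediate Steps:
√((s - 1*(-16135)) + 4166) = √((-10151 - 1*(-16135)) + 4166) = √((-10151 + 16135) + 4166) = √(5984 + 4166) = √10150 = 5*√406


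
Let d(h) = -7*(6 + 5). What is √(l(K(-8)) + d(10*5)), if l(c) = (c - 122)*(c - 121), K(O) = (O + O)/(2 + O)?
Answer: √126397/3 ≈ 118.51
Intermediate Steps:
K(O) = 2*O/(2 + O) (K(O) = (2*O)/(2 + O) = 2*O/(2 + O))
d(h) = -77 (d(h) = -7*11 = -77)
l(c) = (-122 + c)*(-121 + c)
√(l(K(-8)) + d(10*5)) = √((14762 + (2*(-8)/(2 - 8))² - 486*(-8)/(2 - 8)) - 77) = √((14762 + (2*(-8)/(-6))² - 486*(-8)/(-6)) - 77) = √((14762 + (2*(-8)*(-⅙))² - 486*(-8)*(-1)/6) - 77) = √((14762 + (8/3)² - 243*8/3) - 77) = √((14762 + 64/9 - 648) - 77) = √(127090/9 - 77) = √(126397/9) = √126397/3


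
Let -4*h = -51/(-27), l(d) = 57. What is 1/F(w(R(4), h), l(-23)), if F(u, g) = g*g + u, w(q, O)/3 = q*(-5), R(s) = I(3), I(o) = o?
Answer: 1/3204 ≈ 0.00031211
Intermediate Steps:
R(s) = 3
h = -17/36 (h = -(-51)/(4*(-27)) = -(-51)*(-1)/(4*27) = -¼*17/9 = -17/36 ≈ -0.47222)
w(q, O) = -15*q (w(q, O) = 3*(q*(-5)) = 3*(-5*q) = -15*q)
F(u, g) = u + g² (F(u, g) = g² + u = u + g²)
1/F(w(R(4), h), l(-23)) = 1/(-15*3 + 57²) = 1/(-45 + 3249) = 1/3204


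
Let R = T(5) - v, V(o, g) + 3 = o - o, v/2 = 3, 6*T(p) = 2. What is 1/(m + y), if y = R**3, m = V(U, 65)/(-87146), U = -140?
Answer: -2352942/428148217 ≈ -0.0054956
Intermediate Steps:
T(p) = 1/3 (T(p) = (1/6)*2 = 1/3)
v = 6 (v = 2*3 = 6)
V(o, g) = -3 (V(o, g) = -3 + (o - o) = -3 + 0 = -3)
R = -17/3 (R = 1/3 - 1*6 = 1/3 - 6 = -17/3 ≈ -5.6667)
m = 3/87146 (m = -3/(-87146) = -3*(-1/87146) = 3/87146 ≈ 3.4425e-5)
y = -4913/27 (y = (-17/3)**3 = -4913/27 ≈ -181.96)
1/(m + y) = 1/(3/87146 - 4913/27) = 1/(-428148217/2352942) = -2352942/428148217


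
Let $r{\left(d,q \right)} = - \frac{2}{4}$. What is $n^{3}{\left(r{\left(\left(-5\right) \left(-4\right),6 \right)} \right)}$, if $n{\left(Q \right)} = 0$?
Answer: $0$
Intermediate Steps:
$r{\left(d,q \right)} = - \frac{1}{2}$ ($r{\left(d,q \right)} = \left(-2\right) \frac{1}{4} = - \frac{1}{2}$)
$n^{3}{\left(r{\left(\left(-5\right) \left(-4\right),6 \right)} \right)} = 0^{3} = 0$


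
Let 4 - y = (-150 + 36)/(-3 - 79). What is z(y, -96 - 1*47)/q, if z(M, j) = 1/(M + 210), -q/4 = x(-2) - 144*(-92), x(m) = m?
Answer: -41/461861528 ≈ -8.8771e-8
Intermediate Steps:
q = -52984 (q = -4*(-2 - 144*(-92)) = -4*(-2 + 13248) = -4*13246 = -52984)
y = 107/41 (y = 4 - (-150 + 36)/(-3 - 79) = 4 - (-114)/(-82) = 4 - (-114)*(-1)/82 = 4 - 1*57/41 = 4 - 57/41 = 107/41 ≈ 2.6098)
z(M, j) = 1/(210 + M)
z(y, -96 - 1*47)/q = 1/((210 + 107/41)*(-52984)) = -1/52984/(8717/41) = (41/8717)*(-1/52984) = -41/461861528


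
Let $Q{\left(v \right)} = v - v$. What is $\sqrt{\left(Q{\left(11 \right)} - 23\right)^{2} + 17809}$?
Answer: $\sqrt{18338} \approx 135.42$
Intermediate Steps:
$Q{\left(v \right)} = 0$
$\sqrt{\left(Q{\left(11 \right)} - 23\right)^{2} + 17809} = \sqrt{\left(0 - 23\right)^{2} + 17809} = \sqrt{\left(-23\right)^{2} + 17809} = \sqrt{529 + 17809} = \sqrt{18338}$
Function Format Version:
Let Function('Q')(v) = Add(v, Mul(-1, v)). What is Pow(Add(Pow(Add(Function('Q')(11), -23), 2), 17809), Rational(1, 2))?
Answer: Pow(18338, Rational(1, 2)) ≈ 135.42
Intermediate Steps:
Function('Q')(v) = 0
Pow(Add(Pow(Add(Function('Q')(11), -23), 2), 17809), Rational(1, 2)) = Pow(Add(Pow(Add(0, -23), 2), 17809), Rational(1, 2)) = Pow(Add(Pow(-23, 2), 17809), Rational(1, 2)) = Pow(Add(529, 17809), Rational(1, 2)) = Pow(18338, Rational(1, 2))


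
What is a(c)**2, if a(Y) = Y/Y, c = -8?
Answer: 1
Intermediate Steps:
a(Y) = 1
a(c)**2 = 1**2 = 1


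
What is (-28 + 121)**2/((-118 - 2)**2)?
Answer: 961/1600 ≈ 0.60063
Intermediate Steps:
(-28 + 121)**2/((-118 - 2)**2) = 93**2/((-120)**2) = 8649/14400 = 8649*(1/14400) = 961/1600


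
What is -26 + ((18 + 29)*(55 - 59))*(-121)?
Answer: 22722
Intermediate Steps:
-26 + ((18 + 29)*(55 - 59))*(-121) = -26 + (47*(-4))*(-121) = -26 - 188*(-121) = -26 + 22748 = 22722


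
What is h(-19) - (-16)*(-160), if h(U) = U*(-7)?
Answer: -2427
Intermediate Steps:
h(U) = -7*U
h(-19) - (-16)*(-160) = -7*(-19) - (-16)*(-160) = 133 - 1*2560 = 133 - 2560 = -2427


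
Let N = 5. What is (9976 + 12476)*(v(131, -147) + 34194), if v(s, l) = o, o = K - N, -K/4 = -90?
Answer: 775694148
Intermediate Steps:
K = 360 (K = -4*(-90) = 360)
o = 355 (o = 360 - 1*5 = 360 - 5 = 355)
v(s, l) = 355
(9976 + 12476)*(v(131, -147) + 34194) = (9976 + 12476)*(355 + 34194) = 22452*34549 = 775694148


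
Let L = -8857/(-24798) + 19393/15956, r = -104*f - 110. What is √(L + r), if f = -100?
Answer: √100703166054919235643/98919222 ≈ 101.45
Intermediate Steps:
r = 10290 (r = -104*(-100) - 110 = 10400 - 110 = 10290)
L = 311114953/197838444 (L = -8857*(-1/24798) + 19393*(1/15956) = 8857/24798 + 19393/15956 = 311114953/197838444 ≈ 1.5726)
√(L + r) = √(311114953/197838444 + 10290) = √(2036068703713/197838444) = √100703166054919235643/98919222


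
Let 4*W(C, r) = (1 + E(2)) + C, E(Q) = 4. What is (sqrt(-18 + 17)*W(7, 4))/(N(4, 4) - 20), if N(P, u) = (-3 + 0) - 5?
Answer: -3*I/28 ≈ -0.10714*I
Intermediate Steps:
N(P, u) = -8 (N(P, u) = -3 - 5 = -8)
W(C, r) = 5/4 + C/4 (W(C, r) = ((1 + 4) + C)/4 = (5 + C)/4 = 5/4 + C/4)
(sqrt(-18 + 17)*W(7, 4))/(N(4, 4) - 20) = (sqrt(-18 + 17)*(5/4 + (1/4)*7))/(-8 - 20) = (sqrt(-1)*(5/4 + 7/4))/(-28) = (I*3)*(-1/28) = (3*I)*(-1/28) = -3*I/28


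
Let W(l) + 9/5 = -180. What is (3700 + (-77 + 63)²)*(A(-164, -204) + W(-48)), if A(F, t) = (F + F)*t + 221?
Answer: 1304209376/5 ≈ 2.6084e+8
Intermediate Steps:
W(l) = -909/5 (W(l) = -9/5 - 180 = -909/5)
A(F, t) = 221 + 2*F*t (A(F, t) = (2*F)*t + 221 = 2*F*t + 221 = 221 + 2*F*t)
(3700 + (-77 + 63)²)*(A(-164, -204) + W(-48)) = (3700 + (-77 + 63)²)*((221 + 2*(-164)*(-204)) - 909/5) = (3700 + (-14)²)*((221 + 66912) - 909/5) = (3700 + 196)*(67133 - 909/5) = 3896*(334756/5) = 1304209376/5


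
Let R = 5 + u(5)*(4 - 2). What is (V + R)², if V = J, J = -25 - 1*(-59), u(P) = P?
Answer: 2401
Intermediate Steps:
J = 34 (J = -25 + 59 = 34)
R = 15 (R = 5 + 5*(4 - 2) = 5 + 5*2 = 5 + 10 = 15)
V = 34
(V + R)² = (34 + 15)² = 49² = 2401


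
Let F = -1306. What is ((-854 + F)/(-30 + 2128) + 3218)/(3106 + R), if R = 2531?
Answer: 3374602/5913213 ≈ 0.57069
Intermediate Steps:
((-854 + F)/(-30 + 2128) + 3218)/(3106 + R) = ((-854 - 1306)/(-30 + 2128) + 3218)/(3106 + 2531) = (-2160/2098 + 3218)/5637 = (-2160*1/2098 + 3218)*(1/5637) = (-1080/1049 + 3218)*(1/5637) = (3374602/1049)*(1/5637) = 3374602/5913213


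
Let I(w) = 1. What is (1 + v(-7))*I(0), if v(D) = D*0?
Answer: 1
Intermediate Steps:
v(D) = 0
(1 + v(-7))*I(0) = (1 + 0)*1 = 1*1 = 1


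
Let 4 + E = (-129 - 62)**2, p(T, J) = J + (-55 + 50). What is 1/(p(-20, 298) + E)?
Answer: 1/36770 ≈ 2.7196e-5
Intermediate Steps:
p(T, J) = -5 + J (p(T, J) = J - 5 = -5 + J)
E = 36477 (E = -4 + (-129 - 62)**2 = -4 + (-191)**2 = -4 + 36481 = 36477)
1/(p(-20, 298) + E) = 1/((-5 + 298) + 36477) = 1/(293 + 36477) = 1/36770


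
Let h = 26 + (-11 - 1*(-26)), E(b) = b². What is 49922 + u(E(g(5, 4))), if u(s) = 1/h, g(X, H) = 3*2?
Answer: 2046803/41 ≈ 49922.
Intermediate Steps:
g(X, H) = 6
h = 41 (h = 26 + (-11 + 26) = 26 + 15 = 41)
u(s) = 1/41
49922 + u(E(g(5, 4))) = 49922 + 1/41 = 2046803/41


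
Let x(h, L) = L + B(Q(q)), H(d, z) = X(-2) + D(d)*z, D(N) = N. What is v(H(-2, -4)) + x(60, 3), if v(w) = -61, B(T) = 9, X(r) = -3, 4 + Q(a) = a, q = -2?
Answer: -49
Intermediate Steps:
Q(a) = -4 + a
H(d, z) = -3 + d*z
x(h, L) = 9 + L (x(h, L) = L + 9 = 9 + L)
v(H(-2, -4)) + x(60, 3) = -61 + (9 + 3) = -61 + 12 = -49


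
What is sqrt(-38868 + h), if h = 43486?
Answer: sqrt(4618) ≈ 67.956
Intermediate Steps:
sqrt(-38868 + h) = sqrt(-38868 + 43486) = sqrt(4618)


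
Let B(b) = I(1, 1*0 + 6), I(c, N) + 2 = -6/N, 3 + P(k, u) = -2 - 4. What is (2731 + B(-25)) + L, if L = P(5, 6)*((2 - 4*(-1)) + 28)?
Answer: 2422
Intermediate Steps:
P(k, u) = -9 (P(k, u) = -3 + (-2 - 4) = -3 - 6 = -9)
I(c, N) = -2 - 6/N
L = -306 (L = -9*((2 - 4*(-1)) + 28) = -9*((2 + 4) + 28) = -9*(6 + 28) = -9*34 = -306)
B(b) = -3 (B(b) = -2 - 6/(1*0 + 6) = -2 - 6/(0 + 6) = -2 - 6/6 = -2 - 6*⅙ = -2 - 1 = -3)
(2731 + B(-25)) + L = (2731 - 3) - 306 = 2728 - 306 = 2422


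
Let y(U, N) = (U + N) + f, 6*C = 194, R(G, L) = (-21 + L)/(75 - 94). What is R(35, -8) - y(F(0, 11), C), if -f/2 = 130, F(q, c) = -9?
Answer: 13577/57 ≈ 238.19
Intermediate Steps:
R(G, L) = 21/19 - L/19 (R(G, L) = (-21 + L)/(-19) = (-21 + L)*(-1/19) = 21/19 - L/19)
f = -260 (f = -2*130 = -260)
C = 97/3 (C = (1/6)*194 = 97/3 ≈ 32.333)
y(U, N) = -260 + N + U (y(U, N) = (U + N) - 260 = (N + U) - 260 = -260 + N + U)
R(35, -8) - y(F(0, 11), C) = (21/19 - 1/19*(-8)) - (-260 + 97/3 - 9) = (21/19 + 8/19) - 1*(-710/3) = 29/19 + 710/3 = 13577/57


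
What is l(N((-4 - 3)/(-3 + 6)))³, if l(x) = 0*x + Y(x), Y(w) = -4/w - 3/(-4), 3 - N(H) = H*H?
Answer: 1157625/85184 ≈ 13.590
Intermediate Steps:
N(H) = 3 - H² (N(H) = 3 - H*H = 3 - H²)
Y(w) = ¾ - 4/w (Y(w) = -4/w - 3*(-¼) = -4/w + ¾ = ¾ - 4/w)
l(x) = ¾ - 4/x (l(x) = 0*x + (¾ - 4/x) = 0 + (¾ - 4/x) = ¾ - 4/x)
l(N((-4 - 3)/(-3 + 6)))³ = (¾ - 4/(3 - ((-4 - 3)/(-3 + 6))²))³ = (¾ - 4/(3 - (-7/3)²))³ = (¾ - 4/(3 - 1*49/9))³ = (¾ - 4/(3 - 49/9))³ = (¾ - 4/(-22/9))³ = (¾ - 4*(-9/22))³ = (¾ + 18/11)³ = (105/44)³ = 1157625/85184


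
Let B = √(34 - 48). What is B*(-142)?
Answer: -142*I*√14 ≈ -531.32*I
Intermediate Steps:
B = I*√14 (B = √(-14) = I*√14 ≈ 3.7417*I)
B*(-142) = (I*√14)*(-142) = -142*I*√14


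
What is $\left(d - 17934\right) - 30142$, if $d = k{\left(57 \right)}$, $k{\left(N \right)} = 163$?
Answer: $-47913$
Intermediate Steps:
$d = 163$
$\left(d - 17934\right) - 30142 = \left(163 - 17934\right) - 30142 = -17771 - 30142 = -47913$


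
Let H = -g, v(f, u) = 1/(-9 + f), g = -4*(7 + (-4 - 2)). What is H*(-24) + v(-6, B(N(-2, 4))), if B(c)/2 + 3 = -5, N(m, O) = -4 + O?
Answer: -1441/15 ≈ -96.067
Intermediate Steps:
B(c) = -16 (B(c) = -6 + 2*(-5) = -6 - 10 = -16)
g = -4 (g = -4*(7 - 6) = -4*1 = -4)
H = 4 (H = -1*(-4) = 4)
H*(-24) + v(-6, B(N(-2, 4))) = 4*(-24) + 1/(-9 - 6) = -96 + 1/(-15) = -96 - 1/15 = -1441/15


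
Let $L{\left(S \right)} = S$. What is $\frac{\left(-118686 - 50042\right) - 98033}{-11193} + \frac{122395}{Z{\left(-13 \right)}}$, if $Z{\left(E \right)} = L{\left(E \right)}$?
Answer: $- \frac{105115334}{11193} \approx -9391.2$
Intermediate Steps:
$Z{\left(E \right)} = E$
$\frac{\left(-118686 - 50042\right) - 98033}{-11193} + \frac{122395}{Z{\left(-13 \right)}} = \frac{\left(-118686 - 50042\right) - 98033}{-11193} + \frac{122395}{-13} = \left(-168728 - 98033\right) \left(- \frac{1}{11193}\right) + 122395 \left(- \frac{1}{13}\right) = \left(-266761\right) \left(- \frac{1}{11193}\right) - 9415 = \frac{266761}{11193} - 9415 = - \frac{105115334}{11193}$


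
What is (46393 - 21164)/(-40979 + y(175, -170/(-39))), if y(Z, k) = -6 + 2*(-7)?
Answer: -25229/40999 ≈ -0.61536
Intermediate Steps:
y(Z, k) = -20 (y(Z, k) = -6 - 14 = -20)
(46393 - 21164)/(-40979 + y(175, -170/(-39))) = (46393 - 21164)/(-40979 - 20) = 25229/(-40999) = 25229*(-1/40999) = -25229/40999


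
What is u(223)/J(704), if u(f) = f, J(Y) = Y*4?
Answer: 223/2816 ≈ 0.079190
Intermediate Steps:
J(Y) = 4*Y
u(223)/J(704) = 223/((4*704)) = 223/2816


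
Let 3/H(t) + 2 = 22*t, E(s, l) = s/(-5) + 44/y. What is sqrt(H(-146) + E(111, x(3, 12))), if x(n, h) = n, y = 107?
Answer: I*sqrt(64424480886470)/1719490 ≈ 4.6679*I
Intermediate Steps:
E(s, l) = 44/107 - s/5 (E(s, l) = s/(-5) + 44/107 = s*(-1/5) + 44*(1/107) = -s/5 + 44/107 = 44/107 - s/5)
H(t) = 3/(-2 + 22*t)
sqrt(H(-146) + E(111, x(3, 12))) = sqrt(3/(2*(-1 + 11*(-146))) + (44/107 - 1/5*111)) = sqrt(3/(2*(-1 - 1606)) + (44/107 - 111/5)) = sqrt((3/2)/(-1607) - 11657/535) = sqrt((3/2)*(-1/1607) - 11657/535) = sqrt(-3/3214 - 11657/535) = sqrt(-37467203/1719490) = I*sqrt(64424480886470)/1719490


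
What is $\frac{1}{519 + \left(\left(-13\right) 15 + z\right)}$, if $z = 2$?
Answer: $\frac{1}{326} \approx 0.0030675$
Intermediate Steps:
$\frac{1}{519 + \left(\left(-13\right) 15 + z\right)} = \frac{1}{519 + \left(\left(-13\right) 15 + 2\right)} = \frac{1}{519 + \left(-195 + 2\right)} = \frac{1}{519 - 193} = \frac{1}{326}$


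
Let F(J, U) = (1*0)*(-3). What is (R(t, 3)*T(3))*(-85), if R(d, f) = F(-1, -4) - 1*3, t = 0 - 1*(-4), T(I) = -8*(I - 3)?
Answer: 0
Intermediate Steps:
F(J, U) = 0 (F(J, U) = 0*(-3) = 0)
T(I) = 24 - 8*I (T(I) = -8*(-3 + I) = 24 - 8*I)
t = 4 (t = 0 + 4 = 4)
R(d, f) = -3 (R(d, f) = 0 - 1*3 = 0 - 3 = -3)
(R(t, 3)*T(3))*(-85) = -3*(24 - 8*3)*(-85) = -3*(24 - 24)*(-85) = -3*0*(-85) = 0*(-85) = 0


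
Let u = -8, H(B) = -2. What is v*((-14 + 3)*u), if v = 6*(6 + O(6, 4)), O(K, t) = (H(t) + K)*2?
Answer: 7392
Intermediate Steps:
O(K, t) = -4 + 2*K (O(K, t) = (-2 + K)*2 = -4 + 2*K)
v = 84 (v = 6*(6 + (-4 + 2*6)) = 6*(6 + (-4 + 12)) = 6*(6 + 8) = 6*14 = 84)
v*((-14 + 3)*u) = 84*((-14 + 3)*(-8)) = 84*(-11*(-8)) = 84*88 = 7392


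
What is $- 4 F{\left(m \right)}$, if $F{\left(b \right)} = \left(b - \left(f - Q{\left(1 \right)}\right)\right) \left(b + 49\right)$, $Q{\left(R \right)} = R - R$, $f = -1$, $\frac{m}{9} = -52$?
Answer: $-782692$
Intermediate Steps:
$m = -468$ ($m = 9 \left(-52\right) = -468$)
$Q{\left(R \right)} = 0$
$F{\left(b \right)} = \left(1 + b\right) \left(49 + b\right)$ ($F{\left(b \right)} = \left(b + \left(0 - -1\right)\right) \left(b + 49\right) = \left(b + \left(0 + 1\right)\right) \left(49 + b\right) = \left(b + 1\right) \left(49 + b\right) = \left(1 + b\right) \left(49 + b\right)$)
$- 4 F{\left(m \right)} = - 4 \left(49 + \left(-468\right)^{2} + 50 \left(-468\right)\right) = - 4 \left(49 + 219024 - 23400\right) = \left(-4\right) 195673 = -782692$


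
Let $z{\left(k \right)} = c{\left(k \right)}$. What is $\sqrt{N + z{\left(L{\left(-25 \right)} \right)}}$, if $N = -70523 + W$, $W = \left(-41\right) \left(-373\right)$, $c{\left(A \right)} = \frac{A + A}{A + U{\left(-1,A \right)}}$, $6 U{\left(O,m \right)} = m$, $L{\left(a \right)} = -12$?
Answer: $\frac{i \sqrt{2706186}}{7} \approx 235.01 i$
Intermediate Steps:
$U{\left(O,m \right)} = \frac{m}{6}$
$c{\left(A \right)} = \frac{12}{7}$ ($c{\left(A \right)} = \frac{A + A}{A + \frac{A}{6}} = \frac{2 A}{\frac{7}{6} A} = 2 A \frac{6}{7 A} = \frac{12}{7}$)
$W = 15293$
$z{\left(k \right)} = \frac{12}{7}$
$N = -55230$ ($N = -70523 + 15293 = -55230$)
$\sqrt{N + z{\left(L{\left(-25 \right)} \right)}} = \sqrt{-55230 + \frac{12}{7}} = \sqrt{- \frac{386598}{7}} = \frac{i \sqrt{2706186}}{7}$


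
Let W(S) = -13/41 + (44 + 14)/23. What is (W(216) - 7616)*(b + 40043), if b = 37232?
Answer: -554819740475/943 ≈ -5.8836e+8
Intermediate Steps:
W(S) = 2079/943 (W(S) = -13*1/41 + 58*(1/23) = -13/41 + 58/23 = 2079/943)
(W(216) - 7616)*(b + 40043) = (2079/943 - 7616)*(37232 + 40043) = -7179809/943*77275 = -554819740475/943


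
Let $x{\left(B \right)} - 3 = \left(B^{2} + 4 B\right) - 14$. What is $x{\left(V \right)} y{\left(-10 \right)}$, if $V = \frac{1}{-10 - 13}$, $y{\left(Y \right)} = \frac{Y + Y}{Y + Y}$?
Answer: $- \frac{5910}{529} \approx -11.172$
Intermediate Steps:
$y{\left(Y \right)} = 1$ ($y{\left(Y \right)} = \frac{2 Y}{2 Y} = 2 Y \frac{1}{2 Y} = 1$)
$V = - \frac{1}{23}$ ($V = \frac{1}{-23} = - \frac{1}{23} \approx -0.043478$)
$x{\left(B \right)} = -11 + B^{2} + 4 B$ ($x{\left(B \right)} = 3 - \left(14 - B^{2} - 4 B\right) = 3 + \left(-14 + B^{2} + 4 B\right) = -11 + B^{2} + 4 B$)
$x{\left(V \right)} y{\left(-10 \right)} = \left(-11 + \left(- \frac{1}{23}\right)^{2} + 4 \left(- \frac{1}{23}\right)\right) 1 = \left(-11 + \frac{1}{529} - \frac{4}{23}\right) 1 = \left(- \frac{5910}{529}\right) 1 = - \frac{5910}{529}$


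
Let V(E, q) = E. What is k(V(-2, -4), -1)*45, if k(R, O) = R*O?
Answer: 90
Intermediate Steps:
k(R, O) = O*R
k(V(-2, -4), -1)*45 = -1*(-2)*45 = 2*45 = 90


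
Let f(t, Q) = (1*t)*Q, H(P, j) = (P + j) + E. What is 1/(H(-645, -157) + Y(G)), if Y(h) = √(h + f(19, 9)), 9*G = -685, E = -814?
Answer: -7272/11751125 - 3*√854/23502250 ≈ -0.00062256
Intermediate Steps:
H(P, j) = -814 + P + j (H(P, j) = (P + j) - 814 = -814 + P + j)
f(t, Q) = Q*t (f(t, Q) = t*Q = Q*t)
G = -685/9 (G = (⅑)*(-685) = -685/9 ≈ -76.111)
Y(h) = √(171 + h) (Y(h) = √(h + 9*19) = √(h + 171) = √(171 + h))
1/(H(-645, -157) + Y(G)) = 1/((-814 - 645 - 157) + √(171 - 685/9)) = 1/(-1616 + √(854/9)) = 1/(-1616 + √854/3)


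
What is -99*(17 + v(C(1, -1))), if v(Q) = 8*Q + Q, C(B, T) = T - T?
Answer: -1683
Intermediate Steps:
C(B, T) = 0
v(Q) = 9*Q
-99*(17 + v(C(1, -1))) = -99*(17 + 9*0) = -99*(17 + 0) = -99*17 = -1683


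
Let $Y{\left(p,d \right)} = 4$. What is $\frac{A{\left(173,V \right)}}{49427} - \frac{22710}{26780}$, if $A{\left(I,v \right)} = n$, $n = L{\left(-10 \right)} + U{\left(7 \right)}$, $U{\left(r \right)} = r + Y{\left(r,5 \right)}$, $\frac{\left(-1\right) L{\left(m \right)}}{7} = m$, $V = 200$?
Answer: $- \frac{112031799}{132365506} \approx -0.84638$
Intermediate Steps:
$L{\left(m \right)} = - 7 m$
$U{\left(r \right)} = 4 + r$ ($U{\left(r \right)} = r + 4 = 4 + r$)
$n = 81$ ($n = \left(-7\right) \left(-10\right) + \left(4 + 7\right) = 70 + 11 = 81$)
$A{\left(I,v \right)} = 81$
$\frac{A{\left(173,V \right)}}{49427} - \frac{22710}{26780} = \frac{81}{49427} - \frac{22710}{26780} = 81 \cdot \frac{1}{49427} - \frac{2271}{2678} = \frac{81}{49427} - \frac{2271}{2678} = - \frac{112031799}{132365506}$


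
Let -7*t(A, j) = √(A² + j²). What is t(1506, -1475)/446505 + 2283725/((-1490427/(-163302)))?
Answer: 124312286650/496809 - √4443661/3125535 ≈ 2.5022e+5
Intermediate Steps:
t(A, j) = -√(A² + j²)/7
t(1506, -1475)/446505 + 2283725/((-1490427/(-163302))) = -√(1506² + (-1475)²)/7/446505 + 2283725/((-1490427/(-163302))) = -√(2268036 + 2175625)/7*(1/446505) + 2283725/((-1490427*(-1/163302))) = -√4443661/7*(1/446505) + 2283725/(496809/54434) = -√4443661/3125535 + 2283725*(54434/496809) = -√4443661/3125535 + 124312286650/496809 = 124312286650/496809 - √4443661/3125535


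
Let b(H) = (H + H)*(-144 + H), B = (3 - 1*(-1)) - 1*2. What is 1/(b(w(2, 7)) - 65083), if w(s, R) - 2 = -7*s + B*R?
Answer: -1/65651 ≈ -1.5232e-5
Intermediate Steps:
B = 2 (B = (3 + 1) - 2 = 4 - 2 = 2)
w(s, R) = 2 - 7*s + 2*R (w(s, R) = 2 + (-7*s + 2*R) = 2 - 7*s + 2*R)
b(H) = 2*H*(-144 + H) (b(H) = (2*H)*(-144 + H) = 2*H*(-144 + H))
1/(b(w(2, 7)) - 65083) = 1/(2*(2 - 7*2 + 2*7)*(-144 + (2 - 7*2 + 2*7)) - 65083) = 1/(2*(2 - 14 + 14)*(-144 + (2 - 14 + 14)) - 65083) = 1/(2*2*(-144 + 2) - 65083) = 1/(2*2*(-142) - 65083) = 1/(-568 - 65083) = 1/(-65651) = -1/65651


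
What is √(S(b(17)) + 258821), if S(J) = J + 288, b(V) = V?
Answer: √259126 ≈ 509.04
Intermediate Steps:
S(J) = 288 + J
√(S(b(17)) + 258821) = √((288 + 17) + 258821) = √(305 + 258821) = √259126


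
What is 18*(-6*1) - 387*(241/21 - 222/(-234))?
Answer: -447396/91 ≈ -4916.4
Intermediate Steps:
18*(-6*1) - 387*(241/21 - 222/(-234)) = 18*(-6) - 387*(241*(1/21) - 222*(-1/234)) = -108 - 387*(241/21 + 37/39) = -108 - 387*3392/273 = -108 - 437568/91 = -447396/91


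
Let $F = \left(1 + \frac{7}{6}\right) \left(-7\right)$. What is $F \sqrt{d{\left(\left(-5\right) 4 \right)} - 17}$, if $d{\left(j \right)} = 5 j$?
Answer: $- \frac{91 i \sqrt{13}}{2} \approx - 164.05 i$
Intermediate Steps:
$F = - \frac{91}{6}$ ($F = \left(1 + 7 \cdot \frac{1}{6}\right) \left(-7\right) = \left(1 + \frac{7}{6}\right) \left(-7\right) = \frac{13}{6} \left(-7\right) = - \frac{91}{6} \approx -15.167$)
$F \sqrt{d{\left(\left(-5\right) 4 \right)} - 17} = - \frac{91 \sqrt{5 \left(\left(-5\right) 4\right) - 17}}{6} = - \frac{91 \sqrt{5 \left(-20\right) - 17}}{6} = - \frac{91 \sqrt{-100 - 17}}{6} = - \frac{91 \sqrt{-117}}{6} = - \frac{91 \cdot 3 i \sqrt{13}}{6} = - \frac{91 i \sqrt{13}}{2}$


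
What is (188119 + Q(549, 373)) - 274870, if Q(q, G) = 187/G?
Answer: -32357936/373 ≈ -86751.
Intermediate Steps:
(188119 + Q(549, 373)) - 274870 = (188119 + 187/373) - 274870 = 70168574/373 - 274870 = -32357936/373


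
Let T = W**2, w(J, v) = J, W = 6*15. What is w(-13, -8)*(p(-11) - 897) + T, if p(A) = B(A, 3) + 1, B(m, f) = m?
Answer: 19891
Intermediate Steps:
W = 90
p(A) = 1 + A (p(A) = A + 1 = 1 + A)
T = 8100 (T = 90**2 = 8100)
w(-13, -8)*(p(-11) - 897) + T = -13*((1 - 11) - 897) + 8100 = -13*(-10 - 897) + 8100 = -13*(-907) + 8100 = 11791 + 8100 = 19891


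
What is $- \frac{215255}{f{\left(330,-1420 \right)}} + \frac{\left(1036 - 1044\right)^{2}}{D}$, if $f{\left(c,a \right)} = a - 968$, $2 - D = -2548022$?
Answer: $\frac{68559382369}{760585164} \approx 90.14$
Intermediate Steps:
$D = 2548024$ ($D = 2 - -2548022 = 2 + 2548022 = 2548024$)
$f{\left(c,a \right)} = -968 + a$
$- \frac{215255}{f{\left(330,-1420 \right)}} + \frac{\left(1036 - 1044\right)^{2}}{D} = - \frac{215255}{-968 - 1420} + \frac{\left(1036 - 1044\right)^{2}}{2548024} = - \frac{215255}{-2388} + \left(-8\right)^{2} \cdot \frac{1}{2548024} = \left(-215255\right) \left(- \frac{1}{2388}\right) + 64 \cdot \frac{1}{2548024} = \frac{215255}{2388} + \frac{8}{318503} = \frac{68559382369}{760585164}$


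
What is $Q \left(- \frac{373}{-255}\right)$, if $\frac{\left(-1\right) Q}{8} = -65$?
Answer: $\frac{38792}{51} \approx 760.63$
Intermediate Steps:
$Q = 520$ ($Q = \left(-8\right) \left(-65\right) = 520$)
$Q \left(- \frac{373}{-255}\right) = 520 \left(- \frac{373}{-255}\right) = 520 \left(\left(-373\right) \left(- \frac{1}{255}\right)\right) = 520 \cdot \frac{373}{255} = \frac{38792}{51}$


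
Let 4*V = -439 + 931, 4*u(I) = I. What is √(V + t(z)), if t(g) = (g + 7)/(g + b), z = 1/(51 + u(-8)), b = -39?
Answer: √112014815/955 ≈ 11.082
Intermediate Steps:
u(I) = I/4
z = 1/49 (z = 1/(51 + (¼)*(-8)) = 1/(51 - 2) = 1/49 ≈ 0.020408)
t(g) = (7 + g)/(-39 + g) (t(g) = (g + 7)/(g - 39) = (7 + g)/(-39 + g))
V = 123 (V = (-439 + 931)/4 = (¼)*492 = 123)
√(V + t(z)) = √(123 + (7 + 1/49)/(-39 + 1/49)) = √(123 + (344/49)/(-1910/49)) = √(123 - 49/1910*344/49) = √(123 - 172/955) = √(117293/955) = √112014815/955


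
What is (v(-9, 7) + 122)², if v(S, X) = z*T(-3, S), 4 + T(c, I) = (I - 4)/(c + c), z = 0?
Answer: 14884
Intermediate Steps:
T(c, I) = -4 + (-4 + I)/(2*c) (T(c, I) = -4 + (I - 4)/(c + c) = -4 + (-4 + I)/((2*c)) = -4 + (-4 + I)*(1/(2*c)) = -4 + (-4 + I)/(2*c))
v(S, X) = 0 (v(S, X) = 0*((½)*(-4 + S - 8*(-3))/(-3)) = 0*((½)*(-⅓)*(-4 + S + 24)) = 0*((½)*(-⅓)*(20 + S)) = 0*(-10/3 - S/6) = 0)
(v(-9, 7) + 122)² = (0 + 122)² = 122² = 14884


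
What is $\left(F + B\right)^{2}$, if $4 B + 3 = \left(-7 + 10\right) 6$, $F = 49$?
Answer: $\frac{44521}{16} \approx 2782.6$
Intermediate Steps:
$B = \frac{15}{4}$ ($B = - \frac{3}{4} + \frac{\left(-7 + 10\right) 6}{4} = - \frac{3}{4} + \frac{3 \cdot 6}{4} = - \frac{3}{4} + \frac{1}{4} \cdot 18 = - \frac{3}{4} + \frac{9}{2} = \frac{15}{4} \approx 3.75$)
$\left(F + B\right)^{2} = \left(49 + \frac{15}{4}\right)^{2} = \left(\frac{211}{4}\right)^{2} = \frac{44521}{16}$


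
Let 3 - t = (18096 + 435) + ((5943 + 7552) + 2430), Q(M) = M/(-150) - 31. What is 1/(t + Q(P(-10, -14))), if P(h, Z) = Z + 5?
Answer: -50/1724197 ≈ -2.8999e-5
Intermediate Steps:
P(h, Z) = 5 + Z
Q(M) = -31 - M/150 (Q(M) = M*(-1/150) - 31 = -M/150 - 31 = -31 - M/150)
t = -34453 (t = 3 - ((18096 + 435) + ((5943 + 7552) + 2430)) = 3 - (18531 + (13495 + 2430)) = 3 - (18531 + 15925) = 3 - 1*34456 = 3 - 34456 = -34453)
1/(t + Q(P(-10, -14))) = 1/(-34453 + (-31 - (5 - 14)/150)) = 1/(-34453 + (-31 - 1/150*(-9))) = 1/(-34453 + (-31 + 3/50)) = 1/(-34453 - 1547/50) = 1/(-1724197/50) = -50/1724197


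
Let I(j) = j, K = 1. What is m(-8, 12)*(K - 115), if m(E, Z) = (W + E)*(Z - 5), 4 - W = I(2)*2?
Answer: 6384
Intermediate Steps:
W = 0 (W = 4 - 2*2 = 4 - 1*4 = 4 - 4 = 0)
m(E, Z) = E*(-5 + Z) (m(E, Z) = (0 + E)*(Z - 5) = E*(-5 + Z))
m(-8, 12)*(K - 115) = (-8*(-5 + 12))*(1 - 115) = -8*7*(-114) = -56*(-114) = 6384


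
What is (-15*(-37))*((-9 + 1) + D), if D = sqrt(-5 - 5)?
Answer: -4440 + 555*I*sqrt(10) ≈ -4440.0 + 1755.1*I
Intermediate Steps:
D = I*sqrt(10) (D = sqrt(-10) = I*sqrt(10) ≈ 3.1623*I)
(-15*(-37))*((-9 + 1) + D) = (-15*(-37))*((-9 + 1) + I*sqrt(10)) = 555*(-8 + I*sqrt(10)) = -4440 + 555*I*sqrt(10)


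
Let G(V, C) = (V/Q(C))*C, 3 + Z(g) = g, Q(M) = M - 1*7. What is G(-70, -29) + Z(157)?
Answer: 1757/18 ≈ 97.611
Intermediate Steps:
Q(M) = -7 + M (Q(M) = M - 7 = -7 + M)
Z(g) = -3 + g
G(V, C) = C*V/(-7 + C) (G(V, C) = (V/(-7 + C))*C = C*V/(-7 + C))
G(-70, -29) + Z(157) = -29*(-70)/(-7 - 29) + (-3 + 157) = -29*(-70)/(-36) + 154 = -29*(-70)*(-1/36) + 154 = -1015/18 + 154 = 1757/18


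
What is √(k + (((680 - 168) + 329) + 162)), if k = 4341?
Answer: 4*√334 ≈ 73.103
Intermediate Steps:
√(k + (((680 - 168) + 329) + 162)) = √(4341 + (((680 - 168) + 329) + 162)) = √(4341 + ((512 + 329) + 162)) = √(4341 + (841 + 162)) = √(4341 + 1003) = √5344 = 4*√334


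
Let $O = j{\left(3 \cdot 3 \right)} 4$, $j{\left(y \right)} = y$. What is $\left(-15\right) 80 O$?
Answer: $-43200$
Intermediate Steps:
$O = 36$ ($O = 3 \cdot 3 \cdot 4 = 9 \cdot 4 = 36$)
$\left(-15\right) 80 O = \left(-15\right) 80 \cdot 36 = \left(-1200\right) 36 = -43200$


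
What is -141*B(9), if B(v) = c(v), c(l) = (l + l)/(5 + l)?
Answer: -1269/7 ≈ -181.29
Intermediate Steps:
c(l) = 2*l/(5 + l) (c(l) = (2*l)/(5 + l) = 2*l/(5 + l))
B(v) = 2*v/(5 + v)
-141*B(9) = -282*9/(5 + 9) = -282*9/14 = -141*9/7 = -1269/7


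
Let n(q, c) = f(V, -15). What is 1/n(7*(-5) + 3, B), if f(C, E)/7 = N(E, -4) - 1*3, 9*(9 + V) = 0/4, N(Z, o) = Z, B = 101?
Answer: -1/126 ≈ -0.0079365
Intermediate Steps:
V = -9 (V = -9 + (0/4)/9 = -9 + (0*(¼))/9 = -9 + (⅑)*0 = -9 + 0 = -9)
f(C, E) = -21 + 7*E (f(C, E) = 7*(E - 1*3) = 7*(E - 3) = 7*(-3 + E) = -21 + 7*E)
n(q, c) = -126 (n(q, c) = -21 + 7*(-15) = -21 - 105 = -126)
1/n(7*(-5) + 3, B) = 1/(-126) = -1/126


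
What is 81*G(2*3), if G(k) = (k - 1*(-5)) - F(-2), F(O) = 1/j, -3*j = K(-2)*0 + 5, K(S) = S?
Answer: 4698/5 ≈ 939.60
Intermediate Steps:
j = -5/3 (j = -(-2*0 + 5)/3 = -(0 + 5)/3 = -⅓*5 = -5/3 ≈ -1.6667)
F(O) = -⅗ (F(O) = 1/(-5/3) = -⅗)
G(k) = 28/5 + k (G(k) = (k - 1*(-5)) - 1*(-⅗) = (k + 5) + ⅗ = (5 + k) + ⅗ = 28/5 + k)
81*G(2*3) = 81*(28/5 + 2*3) = 81*(28/5 + 6) = 81*(58/5) = 4698/5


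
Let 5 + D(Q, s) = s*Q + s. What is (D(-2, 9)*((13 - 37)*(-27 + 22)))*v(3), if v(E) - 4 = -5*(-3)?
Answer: -31920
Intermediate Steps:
D(Q, s) = -5 + s + Q*s (D(Q, s) = -5 + (s*Q + s) = -5 + (Q*s + s) = -5 + (s + Q*s) = -5 + s + Q*s)
v(E) = 19 (v(E) = 4 - 5*(-3) = 4 + 15 = 19)
(D(-2, 9)*((13 - 37)*(-27 + 22)))*v(3) = ((-5 + 9 - 2*9)*((13 - 37)*(-27 + 22)))*19 = ((-5 + 9 - 18)*(-24*(-5)))*19 = -14*120*19 = -1680*19 = -31920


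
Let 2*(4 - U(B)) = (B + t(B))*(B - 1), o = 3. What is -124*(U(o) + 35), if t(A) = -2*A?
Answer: -5208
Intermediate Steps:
U(B) = 4 + B*(-1 + B)/2 (U(B) = 4 - (B - 2*B)*(B - 1)/2 = 4 - (-B)*(-1 + B)/2 = 4 - (-1)*B*(-1 + B)/2 = 4 + B*(-1 + B)/2)
-124*(U(o) + 35) = -124*((4 + (½)*3² - ½*3) + 35) = -124*((4 + (½)*9 - 3/2) + 35) = -124*((4 + 9/2 - 3/2) + 35) = -124*(7 + 35) = -124*42 = -5208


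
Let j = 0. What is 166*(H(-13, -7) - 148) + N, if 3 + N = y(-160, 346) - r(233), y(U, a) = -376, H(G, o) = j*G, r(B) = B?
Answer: -25180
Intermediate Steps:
H(G, o) = 0 (H(G, o) = 0*G = 0)
N = -612 (N = -3 + (-376 - 1*233) = -3 + (-376 - 233) = -3 - 609 = -612)
166*(H(-13, -7) - 148) + N = 166*(0 - 148) - 612 = 166*(-148) - 612 = -24568 - 612 = -25180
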